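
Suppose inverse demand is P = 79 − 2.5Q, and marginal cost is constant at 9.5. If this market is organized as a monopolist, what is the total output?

Q = 13.9

A monopolist chooses Q where MR = MC. MR = 79 − 5Q; setting this equal to 9.5 gives Q = 13.9 and P = 44.25.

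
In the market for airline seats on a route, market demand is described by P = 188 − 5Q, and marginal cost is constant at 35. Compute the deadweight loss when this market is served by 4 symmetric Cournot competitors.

Perfect competition: P = MC = 35, so 188 − 5Q = 35 and Q = 30.6.
With 4 symmetric Cournot firms, each firm's FOC gives 188 − 25q = 35, so q = 6.12, Q = 4·6.12 = 24.48, and P = 65.6.
DWL is the triangle between Q = 24.48 and Q = 30.6: ½·(30.6 − 24.48)·(65.6 − 35) = 93.636.

DWL = 93.636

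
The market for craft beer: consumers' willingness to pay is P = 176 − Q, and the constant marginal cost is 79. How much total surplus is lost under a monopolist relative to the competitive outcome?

Perfect competition: P = MC = 79, so 176 − Q = 79 and Q = 97.
The monopolist equates marginal revenue to marginal cost: 176 − 2Q = 79, so Q = 48.5. From demand, P = 127.5.
DWL is the triangle between Q = 48.5 and Q = 97: ½·(97 − 48.5)·(127.5 − 79) = 1176.125.

DWL = 1176.125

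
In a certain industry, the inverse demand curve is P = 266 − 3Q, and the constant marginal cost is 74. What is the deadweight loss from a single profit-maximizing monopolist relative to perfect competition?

Perfect competition: P = MC = 74, so 266 − 3Q = 74 and Q = 64.
Monopoly sets MR = MC: 266 − 6Q = 74 ⇒ Q = 32, P = 266 − 3·32 = 170.
DWL is the triangle between Q = 32 and Q = 64: ½·(64 − 32)·(170 − 74) = 1536.

DWL = 1536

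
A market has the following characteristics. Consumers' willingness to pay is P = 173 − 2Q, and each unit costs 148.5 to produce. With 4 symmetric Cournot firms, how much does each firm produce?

q_i = 2.45

With 4 symmetric Cournot firms, each firm's FOC gives 173 − 10q = 148.5, so q = 2.45, Q = 4·2.45 = 9.8, and P = 153.4.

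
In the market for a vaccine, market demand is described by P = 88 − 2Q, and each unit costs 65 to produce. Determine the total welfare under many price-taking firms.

Perfect competition: P = MC = 65, so 88 − 2Q = 65 and Q = 11.5.
CS = ½·(88 − 65)·11.5 = 132.25; PS = (65 − 65)·11.5 = 0; TS = 132.25.

TS = 132.25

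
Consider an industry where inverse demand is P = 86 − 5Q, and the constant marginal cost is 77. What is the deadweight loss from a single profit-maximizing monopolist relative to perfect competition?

DWL = 2.025

Perfect competition: P = MC = 77, so 86 − 5Q = 77 and Q = 1.8.
The monopolist equates marginal revenue to marginal cost: 86 − 10Q = 77, so Q = 0.9. From demand, P = 81.5.
DWL is the triangle between Q = 0.9 and Q = 1.8: ½·(1.8 − 0.9)·(81.5 − 77) = 2.025.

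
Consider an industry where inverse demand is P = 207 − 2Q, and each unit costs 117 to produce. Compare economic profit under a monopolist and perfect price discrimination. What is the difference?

A monopolist chooses Q where MR = MC. MR = 207 − 4Q; setting this equal to 117 gives Q = 22.5 and P = 162.
Profit = (162 − 117)·22.5 = 1012.5.
Under first-degree price discrimination the firm charges each unit its demand price and produces up to where P = MC, i.e. Q = 45. Consumer surplus is zero; producer surplus equals total surplus.
PS equals the full surplus area, 2025. Profit = 2025 = 2025.
Change in economic profit: 2025 − 1012.5 = 1012.5.

π rises by 1012.5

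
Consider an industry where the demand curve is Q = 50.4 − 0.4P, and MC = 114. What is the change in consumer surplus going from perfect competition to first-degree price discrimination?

Consumer surplus falls by 28.8

Inverting demand: P = 126 − 2.5Q.
Under competition P = MC = 114, so Q = (126 − 114)/2.5 = 4.8.
CS = ½·(126 − 114)·4.8 = 28.8.
Under first-degree price discrimination the firm charges each unit its demand price and produces up to where P = MC, i.e. Q = 4.8. Consumer surplus is zero; producer surplus equals total surplus.
CS = 0.
Change in consumer surplus: 0 − 28.8 = −28.8.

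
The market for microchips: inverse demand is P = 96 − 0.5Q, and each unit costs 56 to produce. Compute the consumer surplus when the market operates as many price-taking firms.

CS = 1600

Competitive firms price at marginal cost: P = 56, giving Q = 80.
CS = ½·(96 − 56)·80 = 1600.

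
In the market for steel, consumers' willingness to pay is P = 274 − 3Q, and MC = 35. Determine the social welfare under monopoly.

The monopolist equates marginal revenue to marginal cost: 274 − 6Q = 35, so Q = 239/6. From demand, P = 154.5.
CS = ½·(274 − 154.5)·239/6 = 57121/24; PS = (154.5 − 35)·239/6 = 57121/12; TS = 7140.125.

TS = 7140.125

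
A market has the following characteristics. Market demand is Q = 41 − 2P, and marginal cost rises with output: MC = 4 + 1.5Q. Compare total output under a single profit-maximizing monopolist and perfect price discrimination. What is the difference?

Total output rises by 1.65

Inverting demand: P = 20.5 − 0.5Q.
A monopolist chooses Q where MR = MC. MR = 20.5 − Q; setting this equal to 4 + 1.5Q gives Q = 6.6 and P = 17.2.
Under first-degree price discrimination the firm charges each unit its demand price and produces up to where P = MC, i.e. Q = 8.25. Consumer surplus is zero; producer surplus equals total surplus.
Change in total output: 8.25 − 6.6 = 1.65.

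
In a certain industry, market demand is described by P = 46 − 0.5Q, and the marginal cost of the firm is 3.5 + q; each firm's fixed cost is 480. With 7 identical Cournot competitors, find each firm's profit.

In a 7-firm Cournot equilibrium, symmetry and the first-order condition give q = (46 − 3.5)/(5) = 8.5. So Q = 59.5 and P = 16.25.
Each firm's profit = 16.25·8.5 − (3.5·8.5 + ½·1·8.5²) − 480 = −407.75.

π_i = −407.75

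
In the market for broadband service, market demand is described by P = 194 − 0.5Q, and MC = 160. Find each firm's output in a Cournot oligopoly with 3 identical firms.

q_i = 17

In a 3-firm Cournot equilibrium, symmetry and the first-order condition give q = (194 − 160)/(2) = 17. So Q = 51 and P = 168.5.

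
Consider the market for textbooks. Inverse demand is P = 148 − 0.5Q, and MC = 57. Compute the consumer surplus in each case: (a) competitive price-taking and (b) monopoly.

Competition: CS = 8281; Monopoly: CS = 2070.25

Competitive firms price at marginal cost: P = 57, giving Q = 182.
CS = ½·(148 − 57)·182 = 8281.
The monopolist equates marginal revenue to marginal cost: 148 − Q = 57, so Q = 91. From demand, P = 102.5.
CS = ½·(148 − 102.5)·91 = 2070.25.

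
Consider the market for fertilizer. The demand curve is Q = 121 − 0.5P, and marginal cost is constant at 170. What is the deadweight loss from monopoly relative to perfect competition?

Inverting demand: P = 242 − 2Q.
Perfect competition: P = MC = 170, so 242 − 2Q = 170 and Q = 36.
Monopoly sets MR = MC: 242 − 4Q = 170 ⇒ Q = 18, P = 242 − 2·18 = 206.
DWL is the triangle between Q = 18 and Q = 36: ½·(36 − 18)·(206 − 170) = 324.

DWL = 324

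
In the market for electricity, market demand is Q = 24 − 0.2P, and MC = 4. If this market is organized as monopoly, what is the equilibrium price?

P = 62

Inverting demand: P = 120 − 5Q.
The monopolist equates marginal revenue to marginal cost: 120 − 10Q = 4, so Q = 11.6. From demand, P = 62.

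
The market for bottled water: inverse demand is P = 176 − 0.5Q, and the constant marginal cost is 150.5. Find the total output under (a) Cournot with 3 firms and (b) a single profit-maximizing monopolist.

In a 3-firm Cournot equilibrium, symmetry and the first-order condition give q = (176 − 150.5)/(2) = 12.75. So Q = 38.25 and P = 156.875.
The monopolist equates marginal revenue to marginal cost: 176 − Q = 150.5, so Q = 25.5. From demand, P = 163.25.

Cournot: Q = 38.25; Monopoly: Q = 25.5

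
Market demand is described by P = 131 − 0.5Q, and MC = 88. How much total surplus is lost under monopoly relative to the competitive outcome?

DWL = 462.25

Perfect competition: P = MC = 88, so 131 − 0.5Q = 88 and Q = 86.
A monopolist chooses Q where MR = MC. MR = 131 − Q; setting this equal to 88 gives Q = 43 and P = 109.5.
DWL is the triangle between Q = 43 and Q = 86: ½·(86 − 43)·(109.5 − 88) = 462.25.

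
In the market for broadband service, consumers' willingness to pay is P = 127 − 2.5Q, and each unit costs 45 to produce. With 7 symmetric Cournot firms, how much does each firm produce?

q_i = 4.1

With 7 symmetric Cournot firms, each firm's FOC gives 127 − 20q = 45, so q = 4.1, Q = 7·4.1 = 28.7, and P = 55.25.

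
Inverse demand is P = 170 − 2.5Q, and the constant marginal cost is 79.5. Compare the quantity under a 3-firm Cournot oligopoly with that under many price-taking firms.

Cournot: Q = 27.15; Competition: Q = 36.2

Cournot with 3 identical firms: the symmetric best-response condition is 170 − 10q = 79.5. Each firm produces q = 9.05, total output Q = 27.15, price P = 102.125.
Under competition P = MC = 79.5, so Q = (170 − 79.5)/2.5 = 36.2.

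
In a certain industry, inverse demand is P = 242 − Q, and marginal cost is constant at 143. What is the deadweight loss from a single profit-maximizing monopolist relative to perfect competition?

DWL = 1225.125

Under competition P = MC = 143, so Q = (242 − 143)/1 = 99.
A monopolist chooses Q where MR = MC. MR = 242 − 2Q; setting this equal to 143 gives Q = 49.5 and P = 192.5.
DWL is the triangle between Q = 49.5 and Q = 99: ½·(99 − 49.5)·(192.5 − 143) = 1225.125.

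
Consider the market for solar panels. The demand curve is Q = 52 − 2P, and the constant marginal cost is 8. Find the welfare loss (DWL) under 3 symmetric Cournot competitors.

DWL = 20.25

Inverting demand: P = 26 − 0.5Q.
Under competition P = MC = 8, so Q = (26 − 8)/0.5 = 36.
Cournot with 3 identical firms: the symmetric best-response condition is 26 − 2q = 8. Each firm produces q = 9, total output Q = 27, price P = 12.5.
DWL is the triangle between Q = 27 and Q = 36: ½·(36 − 27)·(12.5 − 8) = 20.25.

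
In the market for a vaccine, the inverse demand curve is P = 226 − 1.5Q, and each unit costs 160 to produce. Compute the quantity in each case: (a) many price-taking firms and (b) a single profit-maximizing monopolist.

Competition: Q = 44; Monopoly: Q = 22

Perfect competition: P = MC = 160, so 226 − 1.5Q = 160 and Q = 44.
A monopolist chooses Q where MR = MC. MR = 226 − 3Q; setting this equal to 160 gives Q = 22 and P = 193.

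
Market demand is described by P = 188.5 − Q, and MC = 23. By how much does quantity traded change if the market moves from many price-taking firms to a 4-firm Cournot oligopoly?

Quantity traded falls by 33.1

Under competition P = MC = 23, so Q = (188.5 − 23)/1 = 165.5.
In a 4-firm Cournot equilibrium, symmetry and the first-order condition give q = (188.5 − 23)/(5) = 33.1. So Q = 132.4 and P = 56.1.
Change in quantity traded: 132.4 − 165.5 = −33.1.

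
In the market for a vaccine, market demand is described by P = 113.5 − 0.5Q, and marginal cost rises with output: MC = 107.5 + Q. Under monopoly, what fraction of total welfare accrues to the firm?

Monopoly sets MR = MC: 113.5 − Q = 107.5 + Q ⇒ Q = 3, P = 113.5 − 0.5·3 = 112.
CS = ½·(113.5 − 112)·3 = 2.25.
PS = P·Q − VC(Q) = 112·3 − (107.5·3 + ½·1·3²) = 9.
Share captured = PS/TS = 9/11.25 = 0.8.

PS/TS = 0.8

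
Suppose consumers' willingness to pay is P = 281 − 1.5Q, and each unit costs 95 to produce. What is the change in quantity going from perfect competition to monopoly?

Q falls by 62

Competitive firms price at marginal cost: P = 95, giving Q = 124.
The monopolist equates marginal revenue to marginal cost: 281 − 3Q = 95, so Q = 62. From demand, P = 188.
Change in quantity: 62 − 124 = −62.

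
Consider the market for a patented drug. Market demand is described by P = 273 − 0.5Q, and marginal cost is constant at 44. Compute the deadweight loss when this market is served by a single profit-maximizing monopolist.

DWL = 13110.25

Perfect competition: P = MC = 44, so 273 − 0.5Q = 44 and Q = 458.
Monopoly sets MR = MC: 273 − Q = 44 ⇒ Q = 229, P = 273 − 0.5·229 = 158.5.
DWL is the triangle between Q = 229 and Q = 458: ½·(458 − 229)·(158.5 − 44) = 13110.25.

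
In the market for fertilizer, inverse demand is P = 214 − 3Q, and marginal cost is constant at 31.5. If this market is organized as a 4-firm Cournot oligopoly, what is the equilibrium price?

Cournot with 4 identical firms: the symmetric best-response condition is 214 − 15q = 31.5. Each firm produces q = 73/6, total output Q = 146/3, price P = 68.

P = 68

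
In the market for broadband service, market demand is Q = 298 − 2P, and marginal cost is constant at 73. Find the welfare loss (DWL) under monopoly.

Inverting demand: P = 149 − 0.5Q.
Under competition P = MC = 73, so Q = (149 − 73)/0.5 = 152.
Monopoly sets MR = MC: 149 − Q = 73 ⇒ Q = 76, P = 149 − 0.5·76 = 111.
DWL is the triangle between Q = 76 and Q = 152: ½·(152 − 76)·(111 − 73) = 1444.

DWL = 1444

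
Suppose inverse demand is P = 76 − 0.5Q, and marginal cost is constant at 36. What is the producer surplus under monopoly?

PS = 800

A monopolist chooses Q where MR = MC. MR = 76 − Q; setting this equal to 36 gives Q = 40 and P = 56.
PS = (56 − 36)·40 = 800.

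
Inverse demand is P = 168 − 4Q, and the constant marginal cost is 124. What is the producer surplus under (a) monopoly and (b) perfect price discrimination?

A monopolist chooses Q where MR = MC. MR = 168 − 8Q; setting this equal to 124 gives Q = 5.5 and P = 146.
PS = (146 − 124)·5.5 = 121.
With perfect price discrimination, output is the efficient level Q = 11 (where demand meets MC), but every buyer pays their willingness to pay: CS = 0 and PS = total surplus.
PS = ½·(168 − 124)·11 = 242.

Monopoly: PS = 121; Perfect PD: PS = 242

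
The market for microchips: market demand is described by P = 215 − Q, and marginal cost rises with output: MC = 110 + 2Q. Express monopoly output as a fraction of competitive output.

Monopoly sets MR = MC: 215 − 2Q = 110 + 2Q ⇒ Q = 26.25, P = 215 − 26.25 = 188.75.
Competitive equilibrium sets price equal to marginal cost: 215 − Q = 110 + 2Q, so Q = 35 and P = 180.
Ratio Q_m/Q_c = 26.25/35 = 0.75.

Q_m/Q_c = 0.75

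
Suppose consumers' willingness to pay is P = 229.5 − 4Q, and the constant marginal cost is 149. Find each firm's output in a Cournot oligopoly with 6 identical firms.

With 6 symmetric Cournot firms, each firm's FOC gives 229.5 − 28q = 149, so q = 2.875, Q = 6·2.875 = 17.25, and P = 160.5.

q_i = 2.875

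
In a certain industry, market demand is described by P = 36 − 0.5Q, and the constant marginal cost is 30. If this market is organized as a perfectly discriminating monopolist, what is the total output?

Q = 12

Under first-degree price discrimination the firm charges each unit its demand price and produces up to where P = MC, i.e. Q = 12. Consumer surplus is zero; producer surplus equals total surplus.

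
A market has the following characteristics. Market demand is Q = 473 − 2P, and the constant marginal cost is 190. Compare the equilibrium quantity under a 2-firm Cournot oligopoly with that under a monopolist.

Inverting demand: P = 236.5 − 0.5Q.
Cournot with 2 identical firms: the symmetric best-response condition is 236.5 − 1.5q = 190. Each firm produces q = 31, total output Q = 62, price P = 205.5.
A monopolist chooses Q where MR = MC. MR = 236.5 − Q; setting this equal to 190 gives Q = 46.5 and P = 213.25.

Cournot: Q = 62; Monopoly: Q = 46.5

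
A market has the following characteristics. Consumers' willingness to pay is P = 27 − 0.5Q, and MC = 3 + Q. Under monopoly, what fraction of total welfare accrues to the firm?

The monopolist equates marginal revenue to marginal cost: 27 − Q = 3 + Q, so Q = 12. From demand, P = 21.
CS = ½·(27 − 21)·12 = 36.
PS = P·Q − VC(Q) = 21·12 − (3·12 + ½·1·12²) = 144.
Share captured = PS/TS = 144/180 = 0.8.

PS/TS = 0.8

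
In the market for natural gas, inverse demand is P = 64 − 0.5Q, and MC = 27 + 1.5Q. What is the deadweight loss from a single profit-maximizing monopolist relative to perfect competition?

DWL = 13.69

Under competition P = MC: 64 − 0.5Q = 27 + 1.5Q ⇒ Q = 18.5, P = 54.75.
Monopoly sets MR = MC: 64 − Q = 27 + 1.5Q ⇒ Q = 14.8, P = 64 − 0.5·14.8 = 56.6.
CS = ½·(64 − 54.75)·18.5 = 1369/16; PS = (54.75·18.5 − 27·18.5 − ½·1.5·18.5²) = 4107/16; TS = 342.25.
CS = ½·(64 − 56.6)·14.8 = 54.76; PS = (56.6·14.8 − 27·14.8 − ½·1.5·14.8²) = 273.8; TS = 328.56.
DWL = 342.25 − 328.56 = 13.69.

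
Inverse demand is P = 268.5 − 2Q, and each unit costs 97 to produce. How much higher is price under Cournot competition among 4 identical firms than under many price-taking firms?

Under competition P = MC = 97, so Q = (268.5 − 97)/2 = 85.75.
Cournot with 4 identical firms: the symmetric best-response condition is 268.5 − 10q = 97. Each firm produces q = 17.15, total output Q = 68.6, price P = 131.3.
Change in price: 131.3 − 97 = 34.3.

P rises by 34.3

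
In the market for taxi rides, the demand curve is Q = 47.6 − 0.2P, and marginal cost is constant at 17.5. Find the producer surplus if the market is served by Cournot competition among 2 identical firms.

Inverting demand: P = 238 − 5Q.
In a 2-firm Cournot equilibrium, symmetry and the first-order condition give q = (238 − 17.5)/(15) = 14.7. So Q = 29.4 and P = 91.
PS = (91 − 17.5)·29.4 = 2160.9.

PS = 2160.9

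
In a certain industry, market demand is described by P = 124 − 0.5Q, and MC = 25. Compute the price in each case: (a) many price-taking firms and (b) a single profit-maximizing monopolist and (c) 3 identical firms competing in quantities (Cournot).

Competition: P = 25; Monopoly: P = 74.5; Cournot: P = 49.75

Perfect competition: P = MC = 25, so 124 − 0.5Q = 25 and Q = 198.
Monopoly sets MR = MC: 124 − Q = 25 ⇒ Q = 99, P = 124 − 0.5·99 = 74.5.
Cournot with 3 identical firms: the symmetric best-response condition is 124 − 2q = 25. Each firm produces q = 49.5, total output Q = 148.5, price P = 49.75.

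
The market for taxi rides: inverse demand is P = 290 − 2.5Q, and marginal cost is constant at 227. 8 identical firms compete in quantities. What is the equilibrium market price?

P = 234

With 8 symmetric Cournot firms, each firm's FOC gives 290 − 22.5q = 227, so q = 2.8, Q = 8·2.8 = 22.4, and P = 234.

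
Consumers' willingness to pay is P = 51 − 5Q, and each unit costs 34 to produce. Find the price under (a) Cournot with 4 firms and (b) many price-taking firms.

Cournot with 4 identical firms: the symmetric best-response condition is 51 − 25q = 34. Each firm produces q = 0.68, total output Q = 2.72, price P = 37.4.
Under competition P = MC = 34, so Q = (51 − 34)/5 = 3.4.

Cournot: P = 37.4; Competition: P = 34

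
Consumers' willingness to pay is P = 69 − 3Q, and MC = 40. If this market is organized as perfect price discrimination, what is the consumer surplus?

CS = 0

A perfectly discriminating monopolist sells every unit with P(Q) ≥ MC(Q), so output equals the competitive quantity Q = 29/3. Each buyer pays their reservation price, so CS = 0 and the firm captures all surplus.
CS = 0.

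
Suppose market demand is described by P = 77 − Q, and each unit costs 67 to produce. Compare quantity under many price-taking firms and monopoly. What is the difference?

Q falls by 5

Perfect competition: P = MC = 67, so 77 − Q = 67 and Q = 10.
A monopolist chooses Q where MR = MC. MR = 77 − 2Q; setting this equal to 67 gives Q = 5 and P = 72.
Change in quantity: 5 − 10 = −5.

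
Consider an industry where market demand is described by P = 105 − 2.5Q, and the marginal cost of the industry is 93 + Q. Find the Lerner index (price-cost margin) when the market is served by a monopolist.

Monopoly sets MR = MC: 105 − 5Q = 93 + Q ⇒ Q = 2, P = 105 − 2.5·2 = 100.
Lerner index = (P − MC)/P = (100 − 95)/100 = 0.05.

Lerner index = 0.05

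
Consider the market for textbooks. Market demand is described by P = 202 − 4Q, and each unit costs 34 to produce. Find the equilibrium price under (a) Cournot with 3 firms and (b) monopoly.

Cournot: P = 76; Monopoly: P = 118

Cournot with 3 identical firms: the symmetric best-response condition is 202 − 16q = 34. Each firm produces q = 10.5, total output Q = 31.5, price P = 76.
The monopolist equates marginal revenue to marginal cost: 202 − 8Q = 34, so Q = 21. From demand, P = 118.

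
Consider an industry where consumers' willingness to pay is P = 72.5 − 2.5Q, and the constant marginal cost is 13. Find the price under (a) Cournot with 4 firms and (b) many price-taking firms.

Cournot: P = 24.9; Competition: P = 13

In a 4-firm Cournot equilibrium, symmetry and the first-order condition give q = (72.5 − 13)/(12.5) = 4.76. So Q = 19.04 and P = 24.9.
Under competition P = MC = 13, so Q = (72.5 − 13)/2.5 = 23.8.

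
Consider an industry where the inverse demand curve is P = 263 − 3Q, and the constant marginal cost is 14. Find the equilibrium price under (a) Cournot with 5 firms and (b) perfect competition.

Cournot: P = 55.5; Competition: P = 14

Cournot with 5 identical firms: the symmetric best-response condition is 263 − 18q = 14. Each firm produces q = 83/6, total output Q = 415/6, price P = 55.5.
Perfect competition: P = MC = 14, so 263 − 3Q = 14 and Q = 83.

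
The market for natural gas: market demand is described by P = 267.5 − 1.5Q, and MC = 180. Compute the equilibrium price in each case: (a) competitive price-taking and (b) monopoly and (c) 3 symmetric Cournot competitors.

Under competition P = MC = 180, so Q = (267.5 − 180)/1.5 = 175/3.
A monopolist chooses Q where MR = MC. MR = 267.5 − 3Q; setting this equal to 180 gives Q = 175/6 and P = 223.75.
With 3 symmetric Cournot firms, each firm's FOC gives 267.5 − 6q = 180, so q = 175/12, Q = 3·175/12 = 43.75, and P = 201.875.

Competition: P = 180; Monopoly: P = 223.75; Cournot: P = 201.875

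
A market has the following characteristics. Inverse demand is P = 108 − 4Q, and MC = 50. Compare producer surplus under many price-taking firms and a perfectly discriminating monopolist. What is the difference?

PS rises by 420.5

Competitive firms price at marginal cost: P = 50, giving Q = 14.5.
PS = (50 − 50)·14.5 = 0.
A perfectly discriminating monopolist sells every unit with P(Q) ≥ MC(Q), so output equals the competitive quantity Q = 14.5. Each buyer pays their reservation price, so CS = 0 and the firm captures all surplus.
PS = ½·(108 − 50)·14.5 = 420.5.
Change in producer surplus: 420.5 − 0 = 420.5.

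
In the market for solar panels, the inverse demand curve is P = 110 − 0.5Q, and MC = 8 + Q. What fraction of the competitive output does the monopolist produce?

Q_m/Q_c = 0.75

Monopoly sets MR = MC: 110 − Q = 8 + Q ⇒ Q = 51, P = 110 − 0.5·51 = 84.5.
Competitive equilibrium sets price equal to marginal cost: 110 − 0.5Q = 8 + Q, so Q = 68 and P = 76.
Ratio Q_m/Q_c = 51/68 = 0.75.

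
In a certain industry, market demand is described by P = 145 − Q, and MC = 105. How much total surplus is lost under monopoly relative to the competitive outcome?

DWL = 200

Perfect competition: P = MC = 105, so 145 − Q = 105 and Q = 40.
Monopoly sets MR = MC: 145 − 2Q = 105 ⇒ Q = 20, P = 145 − 20 = 125.
DWL is the triangle between Q = 20 and Q = 40: ½·(40 − 20)·(125 − 105) = 200.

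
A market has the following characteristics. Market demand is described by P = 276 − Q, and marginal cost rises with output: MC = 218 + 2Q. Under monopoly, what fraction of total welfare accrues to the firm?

Monopoly sets MR = MC: 276 − 2Q = 218 + 2Q ⇒ Q = 14.5, P = 276 − 14.5 = 261.5.
CS = ½·(276 − 261.5)·14.5 = 105.125.
PS = P·Q − VC(Q) = 261.5·14.5 − (218·14.5 + ½·2·14.5²) = 420.5.
Share captured = PS/TS = 420.5/525.625 = 0.8.

PS/TS = 0.8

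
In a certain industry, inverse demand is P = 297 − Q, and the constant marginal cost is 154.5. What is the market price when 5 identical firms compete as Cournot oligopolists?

Cournot with 5 identical firms: the symmetric best-response condition is 297 − 6q = 154.5. Each firm produces q = 23.75, total output Q = 118.75, price P = 178.25.

P = 178.25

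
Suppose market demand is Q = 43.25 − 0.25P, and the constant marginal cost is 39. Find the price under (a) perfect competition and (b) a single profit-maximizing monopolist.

Inverting demand: P = 173 − 4Q.
Under competition P = MC = 39, so Q = (173 − 39)/4 = 33.5.
Monopoly sets MR = MC: 173 − 8Q = 39 ⇒ Q = 16.75, P = 173 − 4·16.75 = 106.

Competition: P = 39; Monopoly: P = 106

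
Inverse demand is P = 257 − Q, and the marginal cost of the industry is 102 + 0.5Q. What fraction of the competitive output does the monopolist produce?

Q_m/Q_c = 0.6

The monopolist equates marginal revenue to marginal cost: 257 − 2Q = 102 + 0.5Q, so Q = 62. From demand, P = 195.
Competitive equilibrium sets price equal to marginal cost: 257 − Q = 102 + 0.5Q, so Q = 310/3 and P = 461/3.
Ratio Q_m/Q_c = 62/(310/3) = 0.6.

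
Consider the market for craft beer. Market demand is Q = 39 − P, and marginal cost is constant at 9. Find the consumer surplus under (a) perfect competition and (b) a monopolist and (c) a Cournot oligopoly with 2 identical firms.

Competition: CS = 450; Monopoly: CS = 112.5; Cournot: CS = 200

Inverting demand: P = 39 − Q.
Competitive firms price at marginal cost: P = 9, giving Q = 30.
CS = ½·(39 − 9)·30 = 450.
Monopoly sets MR = MC: 39 − 2Q = 9 ⇒ Q = 15, P = 39 − 15 = 24.
CS = ½·(39 − 24)·15 = 112.5.
With 2 symmetric Cournot firms, each firm's FOC gives 39 − 3q = 9, so q = 10, Q = 2·10 = 20, and P = 19.
CS = ½·(39 − 19)·20 = 200.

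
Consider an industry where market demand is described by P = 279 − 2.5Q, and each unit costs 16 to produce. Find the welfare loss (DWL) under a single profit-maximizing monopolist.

DWL = 3458.45

Competitive firms price at marginal cost: P = 16, giving Q = 105.2.
Monopoly sets MR = MC: 279 − 5Q = 16 ⇒ Q = 52.6, P = 279 − 2.5·52.6 = 147.5.
DWL is the triangle between Q = 52.6 and Q = 105.2: ½·(105.2 − 52.6)·(147.5 − 16) = 3458.45.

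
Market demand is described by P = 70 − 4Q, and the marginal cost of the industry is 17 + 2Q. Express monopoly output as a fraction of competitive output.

Q_m/Q_c = 0.6

A monopolist chooses Q where MR = MC. MR = 70 − 8Q; setting this equal to 17 + 2Q gives Q = 5.3 and P = 48.8.
Competitive equilibrium sets price equal to marginal cost: 70 − 4Q = 17 + 2Q, so Q = 53/6 and P = 104/3.
Ratio Q_m/Q_c = 5.3/(53/6) = 0.6.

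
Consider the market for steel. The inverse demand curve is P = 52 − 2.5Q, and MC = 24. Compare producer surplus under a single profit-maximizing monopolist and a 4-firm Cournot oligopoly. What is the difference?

PS falls by 28.224

Monopoly sets MR = MC: 52 − 5Q = 24 ⇒ Q = 5.6, P = 52 − 2.5·5.6 = 38.
PS = (38 − 24)·5.6 = 78.4.
With 4 symmetric Cournot firms, each firm's FOC gives 52 − 12.5q = 24, so q = 2.24, Q = 4·2.24 = 8.96, and P = 29.6.
PS = (29.6 − 24)·8.96 = 50.176.
Change in producer surplus: 50.176 − 78.4 = −28.224.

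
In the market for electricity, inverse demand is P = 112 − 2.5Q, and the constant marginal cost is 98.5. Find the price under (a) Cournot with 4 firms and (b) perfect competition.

Cournot: P = 101.2; Competition: P = 98.5

Cournot with 4 identical firms: the symmetric best-response condition is 112 − 12.5q = 98.5. Each firm produces q = 1.08, total output Q = 4.32, price P = 101.2.
Perfect competition: P = MC = 98.5, so 112 − 2.5Q = 98.5 and Q = 5.4.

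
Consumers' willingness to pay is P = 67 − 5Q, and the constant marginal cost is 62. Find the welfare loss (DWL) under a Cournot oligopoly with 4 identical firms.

Under competition P = MC = 62, so Q = (67 − 62)/5 = 1.
With 4 symmetric Cournot firms, each firm's FOC gives 67 − 25q = 62, so q = 0.2, Q = 4·0.2 = 0.8, and P = 63.
DWL is the triangle between Q = 0.8 and Q = 1: ½·(1 − 0.8)·(63 − 62) = 0.1.

DWL = 0.1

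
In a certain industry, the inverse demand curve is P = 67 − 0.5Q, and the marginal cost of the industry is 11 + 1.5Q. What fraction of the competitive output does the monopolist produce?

Monopoly sets MR = MC: 67 − Q = 11 + 1.5Q ⇒ Q = 22.4, P = 67 − 0.5·22.4 = 55.8.
Under competition P = MC: 67 − 0.5Q = 11 + 1.5Q ⇒ Q = 28, P = 53.
Ratio Q_m/Q_c = 22.4/28 = 0.8.

Q_m/Q_c = 0.8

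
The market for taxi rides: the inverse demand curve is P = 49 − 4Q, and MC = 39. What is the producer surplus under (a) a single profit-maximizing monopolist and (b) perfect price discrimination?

A monopolist chooses Q where MR = MC. MR = 49 − 8Q; setting this equal to 39 gives Q = 1.25 and P = 44.
PS = (44 − 39)·1.25 = 6.25.
A perfectly discriminating monopolist sells every unit with P(Q) ≥ MC(Q), so output equals the competitive quantity Q = 2.5. Each buyer pays their reservation price, so CS = 0 and the firm captures all surplus.
PS = ½·(49 − 39)·2.5 = 12.5.

Monopoly: PS = 6.25; Perfect PD: PS = 12.5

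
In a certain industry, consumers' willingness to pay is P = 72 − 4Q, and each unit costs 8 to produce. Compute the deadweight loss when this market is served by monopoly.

DWL = 128

Perfect competition: P = MC = 8, so 72 − 4Q = 8 and Q = 16.
A monopolist chooses Q where MR = MC. MR = 72 − 8Q; setting this equal to 8 gives Q = 8 and P = 40.
DWL is the triangle between Q = 8 and Q = 16: ½·(16 − 8)·(40 − 8) = 128.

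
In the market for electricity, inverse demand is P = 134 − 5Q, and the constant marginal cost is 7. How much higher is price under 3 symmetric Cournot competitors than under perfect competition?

Under competition P = MC = 7, so Q = (134 − 7)/5 = 25.4.
Cournot with 3 identical firms: the symmetric best-response condition is 134 − 20q = 7. Each firm produces q = 6.35, total output Q = 19.05, price P = 38.75.
Change in price: 38.75 − 7 = 31.75.

Price rises by 31.75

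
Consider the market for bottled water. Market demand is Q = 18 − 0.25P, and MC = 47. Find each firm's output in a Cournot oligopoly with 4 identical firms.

Inverting demand: P = 72 − 4Q.
With 4 symmetric Cournot firms, each firm's FOC gives 72 − 20q = 47, so q = 1.25, Q = 4·1.25 = 5, and P = 52.

q_i = 1.25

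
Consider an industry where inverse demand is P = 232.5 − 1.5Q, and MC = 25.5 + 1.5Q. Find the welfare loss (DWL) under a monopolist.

Under competition P = MC: 232.5 − 1.5Q = 25.5 + 1.5Q ⇒ Q = 69, P = 129.
The monopolist equates marginal revenue to marginal cost: 232.5 − 3Q = 25.5 + 1.5Q, so Q = 46. From demand, P = 163.5.
CS = ½·(232.5 − 129)·69 = 3570.75; PS = (129·69 − 25.5·69 − ½·1.5·69²) = 3570.75; TS = 7141.5.
CS = ½·(232.5 − 163.5)·46 = 1587; PS = (163.5·46 − 25.5·46 − ½·1.5·46²) = 4761; TS = 6348.
DWL = 7141.5 − 6348 = 793.5.

DWL = 793.5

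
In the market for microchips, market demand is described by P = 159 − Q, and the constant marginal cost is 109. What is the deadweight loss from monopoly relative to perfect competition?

Competitive firms price at marginal cost: P = 109, giving Q = 50.
The monopolist equates marginal revenue to marginal cost: 159 − 2Q = 109, so Q = 25. From demand, P = 134.
DWL is the triangle between Q = 25 and Q = 50: ½·(50 − 25)·(134 − 109) = 312.5.

DWL = 312.5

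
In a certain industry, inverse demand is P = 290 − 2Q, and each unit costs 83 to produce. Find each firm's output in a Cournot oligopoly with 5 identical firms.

In a 5-firm Cournot equilibrium, symmetry and the first-order condition give q = (290 − 83)/(12) = 17.25. So Q = 86.25 and P = 117.5.

q_i = 17.25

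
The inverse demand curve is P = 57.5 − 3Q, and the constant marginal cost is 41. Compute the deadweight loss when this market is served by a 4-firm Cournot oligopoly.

Perfect competition: P = MC = 41, so 57.5 − 3Q = 41 and Q = 5.5.
With 4 symmetric Cournot firms, each firm's FOC gives 57.5 − 15q = 41, so q = 1.1, Q = 4·1.1 = 4.4, and P = 44.3.
DWL is the triangle between Q = 4.4 and Q = 5.5: ½·(5.5 − 4.4)·(44.3 − 41) = 1.815.

DWL = 1.815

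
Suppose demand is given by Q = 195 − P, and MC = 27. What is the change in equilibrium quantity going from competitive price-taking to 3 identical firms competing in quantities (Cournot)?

Q falls by 42

Inverting demand: P = 195 − Q.
Under competition P = MC = 27, so Q = (195 − 27)/1 = 168.
With 3 symmetric Cournot firms, each firm's FOC gives 195 − 4q = 27, so q = 42, Q = 3·42 = 126, and P = 69.
Change in equilibrium quantity: 126 − 168 = −42.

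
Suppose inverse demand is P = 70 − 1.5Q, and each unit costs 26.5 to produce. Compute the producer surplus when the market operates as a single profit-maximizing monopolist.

A monopolist chooses Q where MR = MC. MR = 70 − 3Q; setting this equal to 26.5 gives Q = 14.5 and P = 48.25.
PS = (48.25 − 26.5)·14.5 = 315.375.

PS = 315.375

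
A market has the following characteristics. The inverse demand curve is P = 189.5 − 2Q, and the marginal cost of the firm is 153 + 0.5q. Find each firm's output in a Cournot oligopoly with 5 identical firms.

q_i = 2.92

In a 5-firm Cournot equilibrium, symmetry and the first-order condition give q = (189.5 − 153)/(12.5) = 2.92. So Q = 14.6 and P = 160.3.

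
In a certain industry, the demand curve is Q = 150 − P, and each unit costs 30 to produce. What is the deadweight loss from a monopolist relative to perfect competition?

Inverting demand: P = 150 − Q.
Competitive firms price at marginal cost: P = 30, giving Q = 120.
Monopoly sets MR = MC: 150 − 2Q = 30 ⇒ Q = 60, P = 150 − 60 = 90.
DWL is the triangle between Q = 60 and Q = 120: ½·(120 − 60)·(90 − 30) = 1800.

DWL = 1800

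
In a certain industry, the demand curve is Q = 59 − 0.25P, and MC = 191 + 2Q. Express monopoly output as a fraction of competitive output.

Q_m/Q_c = 0.6

Inverting demand: P = 236 − 4Q.
A monopolist chooses Q where MR = MC. MR = 236 − 8Q; setting this equal to 191 + 2Q gives Q = 4.5 and P = 218.
Under competition P = MC: 236 − 4Q = 191 + 2Q ⇒ Q = 7.5, P = 206.
Ratio Q_m/Q_c = 4.5/7.5 = 0.6.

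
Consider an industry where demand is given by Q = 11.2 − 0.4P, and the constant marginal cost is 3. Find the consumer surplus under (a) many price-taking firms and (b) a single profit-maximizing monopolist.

Inverting demand: P = 28 − 2.5Q.
Competitive firms price at marginal cost: P = 3, giving Q = 10.
CS = ½·(28 − 3)·10 = 125.
A monopolist chooses Q where MR = MC. MR = 28 − 5Q; setting this equal to 3 gives Q = 5 and P = 15.5.
CS = ½·(28 − 15.5)·5 = 31.25.

Competition: CS = 125; Monopoly: CS = 31.25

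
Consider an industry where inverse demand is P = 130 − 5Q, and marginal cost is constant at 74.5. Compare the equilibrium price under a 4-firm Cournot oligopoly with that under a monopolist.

Cournot with 4 identical firms: the symmetric best-response condition is 130 − 25q = 74.5. Each firm produces q = 2.22, total output Q = 8.88, price P = 85.6.
A monopolist chooses Q where MR = MC. MR = 130 − 10Q; setting this equal to 74.5 gives Q = 5.55 and P = 102.25.

Cournot: P = 85.6; Monopoly: P = 102.25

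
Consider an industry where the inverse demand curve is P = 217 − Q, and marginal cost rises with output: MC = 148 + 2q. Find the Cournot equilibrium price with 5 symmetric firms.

Cournot with 5 identical firms: the symmetric best-response condition is 217 − 6q = 148 + 2q. Each firm produces q = 8.625, total output Q = 43.125, price P = 173.875.

P = 173.875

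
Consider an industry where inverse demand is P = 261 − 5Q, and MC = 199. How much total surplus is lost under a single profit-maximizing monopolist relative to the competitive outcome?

DWL = 96.1

Perfect competition: P = MC = 199, so 261 − 5Q = 199 and Q = 12.4.
The monopolist equates marginal revenue to marginal cost: 261 − 10Q = 199, so Q = 6.2. From demand, P = 230.
DWL is the triangle between Q = 6.2 and Q = 12.4: ½·(12.4 − 6.2)·(230 − 199) = 96.1.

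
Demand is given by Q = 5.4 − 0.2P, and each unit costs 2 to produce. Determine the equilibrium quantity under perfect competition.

Q = 5

Inverting demand: P = 27 − 5Q.
Under competition P = MC = 2, so Q = (27 − 2)/5 = 5.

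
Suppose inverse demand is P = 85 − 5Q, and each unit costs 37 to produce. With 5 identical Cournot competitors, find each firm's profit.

π_i = 12.8

Cournot with 5 identical firms: the symmetric best-response condition is 85 − 30q = 37. Each firm produces q = 1.6, total output Q = 8, price P = 45.
Each firm's profit = (45 − 37)·1.6 = 12.8.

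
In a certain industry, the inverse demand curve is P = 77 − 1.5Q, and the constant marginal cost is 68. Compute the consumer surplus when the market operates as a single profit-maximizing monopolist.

CS = 6.75

Monopoly sets MR = MC: 77 − 3Q = 68 ⇒ Q = 3, P = 77 − 1.5·3 = 72.5.
CS = ½·(77 − 72.5)·3 = 6.75.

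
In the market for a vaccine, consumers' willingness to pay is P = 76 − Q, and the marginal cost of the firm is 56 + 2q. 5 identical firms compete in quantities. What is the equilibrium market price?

P = 63.5

Cournot with 5 identical firms: the symmetric best-response condition is 76 − 6q = 56 + 2q. Each firm produces q = 2.5, total output Q = 12.5, price P = 63.5.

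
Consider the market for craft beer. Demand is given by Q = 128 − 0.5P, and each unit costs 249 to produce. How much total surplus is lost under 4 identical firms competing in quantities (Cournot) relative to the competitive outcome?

DWL = 0.49

Inverting demand: P = 256 − 2Q.
Perfect competition: P = MC = 249, so 256 − 2Q = 249 and Q = 3.5.
With 4 symmetric Cournot firms, each firm's FOC gives 256 − 10q = 249, so q = 0.7, Q = 4·0.7 = 2.8, and P = 250.4.
DWL is the triangle between Q = 2.8 and Q = 3.5: ½·(3.5 − 2.8)·(250.4 − 249) = 0.49.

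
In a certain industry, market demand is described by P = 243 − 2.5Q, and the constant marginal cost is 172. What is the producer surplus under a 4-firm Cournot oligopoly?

In a 4-firm Cournot equilibrium, symmetry and the first-order condition give q = (243 − 172)/(12.5) = 5.68. So Q = 22.72 and P = 186.2.
PS = (186.2 − 172)·22.72 = 322.624.

PS = 322.624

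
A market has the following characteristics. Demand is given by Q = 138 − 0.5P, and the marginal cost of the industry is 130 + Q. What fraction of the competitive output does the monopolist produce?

Inverting demand: P = 276 − 2Q.
The monopolist equates marginal revenue to marginal cost: 276 − 4Q = 130 + Q, so Q = 29.2. From demand, P = 217.6.
Competitive equilibrium sets price equal to marginal cost: 276 − 2Q = 130 + Q, so Q = 146/3 and P = 536/3.
Ratio Q_m/Q_c = 29.2/(146/3) = 0.6.

Q_m/Q_c = 0.6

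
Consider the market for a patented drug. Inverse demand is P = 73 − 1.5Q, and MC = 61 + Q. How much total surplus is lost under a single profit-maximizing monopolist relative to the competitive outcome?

Competitive equilibrium sets price equal to marginal cost: 73 − 1.5Q = 61 + Q, so Q = 4.8 and P = 65.8.
The monopolist equates marginal revenue to marginal cost: 73 − 3Q = 61 + Q, so Q = 3. From demand, P = 68.5.
CS = ½·(73 − 65.8)·4.8 = 17.28; PS = (65.8·4.8 − 61·4.8 − ½·1·4.8²) = 11.52; TS = 28.8.
CS = ½·(73 − 68.5)·3 = 6.75; PS = (68.5·3 − 61·3 − ½·1·3²) = 18; TS = 24.75.
DWL = 28.8 − 24.75 = 4.05.

DWL = 4.05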